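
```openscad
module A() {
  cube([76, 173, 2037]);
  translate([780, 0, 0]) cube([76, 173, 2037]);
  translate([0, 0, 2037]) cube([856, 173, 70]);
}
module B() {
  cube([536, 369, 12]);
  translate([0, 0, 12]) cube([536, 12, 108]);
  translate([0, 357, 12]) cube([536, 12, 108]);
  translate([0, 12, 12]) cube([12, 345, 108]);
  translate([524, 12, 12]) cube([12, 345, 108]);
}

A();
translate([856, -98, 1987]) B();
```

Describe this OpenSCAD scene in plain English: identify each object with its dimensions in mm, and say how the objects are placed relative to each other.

A is a rectangular door frame: two vertical jambs of 76×173 mm section, 2037 mm tall, with a clear opening 704 mm wide between their inner faces. A header 70 mm tall and 173 mm deep lies on top of the jambs and spans the full outside width.

B is an open-topped rectangular box: outside dimensions 536×369×120 mm, with a uniform wall and base thickness of 12 mm. The base is a full 536×369 slab on the floor; four walls sit on top of the base. The front and back walls (the −y and +y sides) span the full width; the two side walls fit between them.

The open box is beside the door frame with their tops flush at z = 2107.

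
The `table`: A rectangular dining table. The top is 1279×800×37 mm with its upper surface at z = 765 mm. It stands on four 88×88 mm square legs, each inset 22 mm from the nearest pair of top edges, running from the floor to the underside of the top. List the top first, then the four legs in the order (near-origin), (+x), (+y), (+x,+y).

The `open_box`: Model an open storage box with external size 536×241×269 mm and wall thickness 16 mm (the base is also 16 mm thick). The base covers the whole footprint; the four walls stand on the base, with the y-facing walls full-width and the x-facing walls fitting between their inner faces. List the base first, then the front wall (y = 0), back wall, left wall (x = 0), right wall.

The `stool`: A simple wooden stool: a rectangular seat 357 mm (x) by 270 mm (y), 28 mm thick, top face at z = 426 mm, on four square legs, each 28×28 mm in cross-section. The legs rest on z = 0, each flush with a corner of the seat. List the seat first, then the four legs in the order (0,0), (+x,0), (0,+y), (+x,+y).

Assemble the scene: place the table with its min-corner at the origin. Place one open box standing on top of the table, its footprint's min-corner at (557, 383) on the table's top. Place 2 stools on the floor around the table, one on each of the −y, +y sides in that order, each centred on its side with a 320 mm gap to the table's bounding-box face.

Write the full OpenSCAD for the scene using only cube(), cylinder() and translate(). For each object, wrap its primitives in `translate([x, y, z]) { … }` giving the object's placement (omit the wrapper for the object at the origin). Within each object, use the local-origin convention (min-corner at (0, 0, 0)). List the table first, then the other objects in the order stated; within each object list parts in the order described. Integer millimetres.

translate([0, 0, 728]) cube([1279, 800, 37]);
translate([22, 22, 0]) cube([88, 88, 728]);
translate([1169, 22, 0]) cube([88, 88, 728]);
translate([22, 690, 0]) cube([88, 88, 728]);
translate([1169, 690, 0]) cube([88, 88, 728]);
translate([557, 383, 765]) {
  cube([536, 241, 16]);
  translate([0, 0, 16]) cube([536, 16, 253]);
  translate([0, 225, 16]) cube([536, 16, 253]);
  translate([0, 16, 16]) cube([16, 209, 253]);
  translate([520, 16, 16]) cube([16, 209, 253]);
}
translate([461, -590, 0]) {
  translate([0, 0, 398]) cube([357, 270, 28]);
  cube([28, 28, 398]);
  translate([329, 0, 0]) cube([28, 28, 398]);
  translate([0, 242, 0]) cube([28, 28, 398]);
  translate([329, 242, 0]) cube([28, 28, 398]);
}
translate([461, 1120, 0]) {
  translate([0, 0, 398]) cube([357, 270, 28]);
  cube([28, 28, 398]);
  translate([329, 0, 0]) cube([28, 28, 398]);
  translate([0, 242, 0]) cube([28, 28, 398]);
  translate([329, 242, 0]) cube([28, 28, 398]);
}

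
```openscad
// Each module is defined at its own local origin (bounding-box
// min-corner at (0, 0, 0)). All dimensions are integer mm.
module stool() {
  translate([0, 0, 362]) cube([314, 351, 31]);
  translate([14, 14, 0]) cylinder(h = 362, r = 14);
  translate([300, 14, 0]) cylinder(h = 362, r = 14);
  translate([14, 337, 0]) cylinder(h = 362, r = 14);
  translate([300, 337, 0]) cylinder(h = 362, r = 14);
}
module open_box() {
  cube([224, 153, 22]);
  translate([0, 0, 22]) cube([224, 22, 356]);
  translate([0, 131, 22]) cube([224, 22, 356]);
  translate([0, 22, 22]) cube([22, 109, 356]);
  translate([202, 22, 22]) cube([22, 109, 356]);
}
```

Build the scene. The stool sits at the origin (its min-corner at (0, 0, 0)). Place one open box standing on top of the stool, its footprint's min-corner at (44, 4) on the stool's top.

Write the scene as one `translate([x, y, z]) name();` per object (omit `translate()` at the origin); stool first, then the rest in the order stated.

stool();
translate([44, 4, 393]) open_box();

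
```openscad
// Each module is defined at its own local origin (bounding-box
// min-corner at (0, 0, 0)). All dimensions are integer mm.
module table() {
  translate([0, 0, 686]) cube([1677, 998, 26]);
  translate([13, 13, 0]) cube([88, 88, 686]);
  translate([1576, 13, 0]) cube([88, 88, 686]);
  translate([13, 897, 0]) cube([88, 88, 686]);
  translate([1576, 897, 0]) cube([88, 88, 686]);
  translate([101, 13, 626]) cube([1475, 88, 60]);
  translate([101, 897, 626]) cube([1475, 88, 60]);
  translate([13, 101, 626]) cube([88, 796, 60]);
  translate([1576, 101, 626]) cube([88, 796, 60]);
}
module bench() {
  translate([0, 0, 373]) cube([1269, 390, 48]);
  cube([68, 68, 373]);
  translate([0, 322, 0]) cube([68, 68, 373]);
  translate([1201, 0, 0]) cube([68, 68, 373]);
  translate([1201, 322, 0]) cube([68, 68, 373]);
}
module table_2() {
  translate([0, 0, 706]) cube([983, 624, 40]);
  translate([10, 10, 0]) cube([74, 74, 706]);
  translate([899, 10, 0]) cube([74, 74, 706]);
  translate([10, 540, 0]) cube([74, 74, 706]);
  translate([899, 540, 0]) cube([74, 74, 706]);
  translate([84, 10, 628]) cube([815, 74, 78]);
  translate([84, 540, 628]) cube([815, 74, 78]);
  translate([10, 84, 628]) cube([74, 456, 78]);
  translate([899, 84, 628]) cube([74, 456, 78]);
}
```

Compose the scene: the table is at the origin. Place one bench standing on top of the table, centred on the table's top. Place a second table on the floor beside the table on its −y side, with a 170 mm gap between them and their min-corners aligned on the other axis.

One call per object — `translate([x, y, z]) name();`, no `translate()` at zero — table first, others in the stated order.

table();
translate([204, 304, 712]) bench();
translate([0, -794, 0]) table_2();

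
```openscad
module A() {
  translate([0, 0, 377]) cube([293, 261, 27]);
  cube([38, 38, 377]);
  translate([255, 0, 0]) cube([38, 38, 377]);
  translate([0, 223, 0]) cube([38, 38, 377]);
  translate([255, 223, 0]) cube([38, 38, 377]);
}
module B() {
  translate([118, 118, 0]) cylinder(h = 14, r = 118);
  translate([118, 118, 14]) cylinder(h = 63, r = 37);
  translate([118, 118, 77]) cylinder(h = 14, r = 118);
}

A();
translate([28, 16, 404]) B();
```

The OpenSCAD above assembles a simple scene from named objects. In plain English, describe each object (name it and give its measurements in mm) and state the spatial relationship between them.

A is a four-legged stool. The seat is 293×261 mm, 27 mm thick, top at z = 404 mm. It stands on four square legs, each 38×38 mm in cross-section, from z = 0 to the seat underside, each flush with a corner of the seat.

B is a spool: two coaxial disc flanges of radius 118 mm and thickness 14 mm, joined by a core cylinder of radius 37 mm and height 63 mm. The lower flange rests on z = 0 and the three cylinders share a vertical axis.

The spool is on top of the stool.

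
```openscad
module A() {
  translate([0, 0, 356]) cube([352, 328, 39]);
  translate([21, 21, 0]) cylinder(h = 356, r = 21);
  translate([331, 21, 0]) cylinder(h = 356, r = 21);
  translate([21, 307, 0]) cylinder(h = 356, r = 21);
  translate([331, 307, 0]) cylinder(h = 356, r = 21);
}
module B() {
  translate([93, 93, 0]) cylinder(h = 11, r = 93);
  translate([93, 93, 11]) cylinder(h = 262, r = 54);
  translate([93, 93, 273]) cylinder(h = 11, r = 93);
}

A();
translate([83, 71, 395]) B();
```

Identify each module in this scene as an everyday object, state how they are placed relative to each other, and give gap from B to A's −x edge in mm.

The spool's min-x is at 83; the stool's min-x is 0; gap = 83 mm.

A is a stool. B is a spool. The spool is on top of the stool, centred. The gap from the spool to the stool's −x edge is 83 mm.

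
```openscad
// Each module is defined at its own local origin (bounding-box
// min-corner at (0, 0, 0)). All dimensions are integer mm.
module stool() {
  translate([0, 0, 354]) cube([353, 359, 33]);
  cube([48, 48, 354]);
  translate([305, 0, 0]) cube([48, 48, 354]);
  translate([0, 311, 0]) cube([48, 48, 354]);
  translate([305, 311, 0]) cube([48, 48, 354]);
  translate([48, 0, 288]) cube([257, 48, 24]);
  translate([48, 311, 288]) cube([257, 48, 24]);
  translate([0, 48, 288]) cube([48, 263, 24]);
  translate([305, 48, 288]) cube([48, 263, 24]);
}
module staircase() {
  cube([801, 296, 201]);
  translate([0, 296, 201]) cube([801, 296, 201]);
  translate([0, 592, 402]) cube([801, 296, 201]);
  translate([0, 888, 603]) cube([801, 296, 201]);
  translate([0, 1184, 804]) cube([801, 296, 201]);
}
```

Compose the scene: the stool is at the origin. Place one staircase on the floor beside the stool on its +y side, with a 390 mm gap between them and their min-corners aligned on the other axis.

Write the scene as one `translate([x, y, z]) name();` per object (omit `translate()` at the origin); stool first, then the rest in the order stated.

stool();
translate([0, 749, 0]) staircase();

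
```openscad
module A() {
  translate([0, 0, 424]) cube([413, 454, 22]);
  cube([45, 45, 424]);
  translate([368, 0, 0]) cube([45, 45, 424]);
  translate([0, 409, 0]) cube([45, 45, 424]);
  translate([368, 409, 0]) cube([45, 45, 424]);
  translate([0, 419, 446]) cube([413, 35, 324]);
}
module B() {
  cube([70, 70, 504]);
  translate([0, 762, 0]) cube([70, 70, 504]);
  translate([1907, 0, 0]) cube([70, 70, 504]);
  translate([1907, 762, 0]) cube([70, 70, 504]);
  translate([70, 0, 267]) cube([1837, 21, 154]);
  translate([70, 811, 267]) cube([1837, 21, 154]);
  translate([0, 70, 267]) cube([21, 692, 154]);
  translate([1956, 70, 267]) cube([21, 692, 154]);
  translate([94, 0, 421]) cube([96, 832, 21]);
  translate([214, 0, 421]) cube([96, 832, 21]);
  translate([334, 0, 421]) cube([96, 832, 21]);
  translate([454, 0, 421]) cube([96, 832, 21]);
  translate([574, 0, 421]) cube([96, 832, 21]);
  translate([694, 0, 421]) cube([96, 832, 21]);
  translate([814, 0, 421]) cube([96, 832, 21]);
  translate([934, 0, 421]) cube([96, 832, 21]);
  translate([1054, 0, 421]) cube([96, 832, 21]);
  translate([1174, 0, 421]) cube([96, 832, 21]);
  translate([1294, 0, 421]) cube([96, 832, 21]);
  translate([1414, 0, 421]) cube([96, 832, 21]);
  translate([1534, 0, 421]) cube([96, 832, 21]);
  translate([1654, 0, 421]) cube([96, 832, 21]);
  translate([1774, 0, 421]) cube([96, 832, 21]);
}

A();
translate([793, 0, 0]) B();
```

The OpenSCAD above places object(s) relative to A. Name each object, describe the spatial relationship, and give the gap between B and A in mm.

A is a chair. B is a bed frame. The bed frame is on the floor beside the chair on its +x side. The gap between the bed frame and the chair is 380 mm.

The bed frame's nearest face is 380 mm from the chair's +x face.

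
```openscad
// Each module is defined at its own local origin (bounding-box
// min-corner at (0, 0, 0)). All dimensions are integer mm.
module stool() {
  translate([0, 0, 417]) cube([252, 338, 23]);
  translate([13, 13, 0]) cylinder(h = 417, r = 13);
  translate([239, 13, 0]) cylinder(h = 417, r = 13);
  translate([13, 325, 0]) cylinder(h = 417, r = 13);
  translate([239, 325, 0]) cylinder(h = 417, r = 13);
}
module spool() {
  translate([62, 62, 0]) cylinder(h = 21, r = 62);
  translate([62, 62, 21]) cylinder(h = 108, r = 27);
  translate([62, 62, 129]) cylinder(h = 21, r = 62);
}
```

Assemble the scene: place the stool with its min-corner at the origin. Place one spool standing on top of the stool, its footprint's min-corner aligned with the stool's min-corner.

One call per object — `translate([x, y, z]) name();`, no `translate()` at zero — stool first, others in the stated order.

stool();
translate([0, 0, 440]) spool();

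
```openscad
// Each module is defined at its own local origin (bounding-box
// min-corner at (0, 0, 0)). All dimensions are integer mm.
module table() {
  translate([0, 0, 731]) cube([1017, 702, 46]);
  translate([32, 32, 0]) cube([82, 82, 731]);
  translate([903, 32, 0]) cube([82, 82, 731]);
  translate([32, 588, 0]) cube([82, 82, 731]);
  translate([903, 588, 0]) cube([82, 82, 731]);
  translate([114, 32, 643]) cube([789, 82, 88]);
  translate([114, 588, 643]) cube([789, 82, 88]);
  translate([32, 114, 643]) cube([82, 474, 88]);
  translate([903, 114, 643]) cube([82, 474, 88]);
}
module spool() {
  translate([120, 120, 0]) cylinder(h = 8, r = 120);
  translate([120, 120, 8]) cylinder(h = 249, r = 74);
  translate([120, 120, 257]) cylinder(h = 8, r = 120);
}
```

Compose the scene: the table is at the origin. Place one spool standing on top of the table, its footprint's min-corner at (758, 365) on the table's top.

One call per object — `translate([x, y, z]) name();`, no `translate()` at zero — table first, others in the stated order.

table();
translate([758, 365, 777]) spool();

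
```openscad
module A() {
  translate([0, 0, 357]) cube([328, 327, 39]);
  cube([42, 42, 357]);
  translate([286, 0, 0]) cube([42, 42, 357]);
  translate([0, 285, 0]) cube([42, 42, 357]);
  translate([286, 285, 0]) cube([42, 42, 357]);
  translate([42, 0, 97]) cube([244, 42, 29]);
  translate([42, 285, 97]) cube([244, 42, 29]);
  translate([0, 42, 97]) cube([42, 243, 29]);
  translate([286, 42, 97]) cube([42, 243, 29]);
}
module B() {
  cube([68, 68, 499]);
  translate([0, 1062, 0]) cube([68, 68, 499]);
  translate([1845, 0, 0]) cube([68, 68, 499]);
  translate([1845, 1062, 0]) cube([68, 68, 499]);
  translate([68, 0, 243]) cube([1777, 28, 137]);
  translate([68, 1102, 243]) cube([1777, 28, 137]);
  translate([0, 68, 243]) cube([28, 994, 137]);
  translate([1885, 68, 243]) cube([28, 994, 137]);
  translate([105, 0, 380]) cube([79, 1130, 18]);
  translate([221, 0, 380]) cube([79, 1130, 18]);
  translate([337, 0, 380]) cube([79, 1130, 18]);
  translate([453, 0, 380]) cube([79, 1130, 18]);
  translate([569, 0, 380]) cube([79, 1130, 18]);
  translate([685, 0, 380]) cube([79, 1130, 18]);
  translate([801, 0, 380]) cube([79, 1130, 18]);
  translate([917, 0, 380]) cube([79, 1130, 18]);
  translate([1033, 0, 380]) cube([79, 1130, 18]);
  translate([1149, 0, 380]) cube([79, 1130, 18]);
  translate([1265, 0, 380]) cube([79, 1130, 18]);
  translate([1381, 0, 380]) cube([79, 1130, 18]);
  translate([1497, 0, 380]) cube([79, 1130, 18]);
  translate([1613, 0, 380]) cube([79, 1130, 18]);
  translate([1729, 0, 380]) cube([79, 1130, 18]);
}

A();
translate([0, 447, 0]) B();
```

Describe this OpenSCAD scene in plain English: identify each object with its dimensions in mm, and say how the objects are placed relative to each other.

A is a simple wooden stool: a rectangular seat 328 mm (x) by 327 mm (y), 39 mm thick, top face at z = 396 mm, on four square legs, each 42×42 mm in cross-section. The legs rest on z = 0, each flush with a corner of the seat. Four stretchers, 42 mm wide and 29 mm tall, connect adjacent legs with their undersides at z = 97 mm, each running between the inner faces of the legs it joins and aligned with the legs' outer faces on the other axis.

B is a bed frame 1913 mm long (x) by 1130 mm wide (y). Four 68×68 mm corner posts, 499 mm tall, at the corners of the footprint. Four rails of 28 mm thickness and 137 mm height run between adjacent posts with their undersides at z = 243 mm, their outer faces flush with the outside of the frame (the two x-running rails run between the posts' inner faces; the two y-running rails run between the posts' inner faces). 15 slats, each 79 mm wide (x) and 18 mm thick, lie across the top of the two x-running rails, running the full 1130 mm width of the frame in y; the slats are evenly spaced along x between the inner faces of the end posts with equal gaps (rounded down to the nearest mm) at the −x end and between each pair — any rounding remainder accumulates at the +x end.

The bed frame is on the floor beside the stool on its +y side.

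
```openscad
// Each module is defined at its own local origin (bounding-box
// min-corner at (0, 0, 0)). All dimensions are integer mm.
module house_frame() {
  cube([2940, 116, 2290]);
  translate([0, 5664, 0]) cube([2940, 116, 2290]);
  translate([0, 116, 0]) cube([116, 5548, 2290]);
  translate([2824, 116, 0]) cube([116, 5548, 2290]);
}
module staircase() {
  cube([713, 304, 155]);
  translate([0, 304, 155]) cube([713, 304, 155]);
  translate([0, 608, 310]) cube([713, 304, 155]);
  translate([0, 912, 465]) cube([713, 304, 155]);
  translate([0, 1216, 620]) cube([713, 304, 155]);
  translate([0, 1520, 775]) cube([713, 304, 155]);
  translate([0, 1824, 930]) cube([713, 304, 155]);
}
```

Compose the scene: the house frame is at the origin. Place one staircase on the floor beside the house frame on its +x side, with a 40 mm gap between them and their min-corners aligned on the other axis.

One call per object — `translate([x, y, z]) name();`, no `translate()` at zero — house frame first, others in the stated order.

house_frame();
translate([2980, 0, 0]) staircase();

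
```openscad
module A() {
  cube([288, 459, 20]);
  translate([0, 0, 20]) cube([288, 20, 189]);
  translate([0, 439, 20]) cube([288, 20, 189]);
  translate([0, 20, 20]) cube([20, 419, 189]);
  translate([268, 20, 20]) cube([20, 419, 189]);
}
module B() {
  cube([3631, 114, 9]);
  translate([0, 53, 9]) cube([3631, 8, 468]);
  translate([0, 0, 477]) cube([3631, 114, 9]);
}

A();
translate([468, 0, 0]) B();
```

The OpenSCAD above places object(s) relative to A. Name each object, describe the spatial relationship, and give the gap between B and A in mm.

A is an open box. B is an I-beam. The I-beam is on the floor beside the open box on its +x side. The gap between the I-beam and the open box is 180 mm.

The I-beam's nearest face is 180 mm from the open box's +x face.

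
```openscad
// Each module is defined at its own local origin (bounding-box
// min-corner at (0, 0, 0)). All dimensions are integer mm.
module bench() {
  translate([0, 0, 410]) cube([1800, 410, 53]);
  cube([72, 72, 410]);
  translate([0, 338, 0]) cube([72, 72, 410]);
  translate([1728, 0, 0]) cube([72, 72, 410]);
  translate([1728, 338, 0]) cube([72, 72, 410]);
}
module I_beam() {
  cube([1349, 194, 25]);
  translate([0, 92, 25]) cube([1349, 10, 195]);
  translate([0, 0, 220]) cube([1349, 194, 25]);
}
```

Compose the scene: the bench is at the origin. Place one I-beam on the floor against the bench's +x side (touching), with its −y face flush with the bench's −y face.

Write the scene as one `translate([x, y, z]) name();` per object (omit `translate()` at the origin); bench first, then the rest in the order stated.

bench();
translate([1800, 0, 0]) I_beam();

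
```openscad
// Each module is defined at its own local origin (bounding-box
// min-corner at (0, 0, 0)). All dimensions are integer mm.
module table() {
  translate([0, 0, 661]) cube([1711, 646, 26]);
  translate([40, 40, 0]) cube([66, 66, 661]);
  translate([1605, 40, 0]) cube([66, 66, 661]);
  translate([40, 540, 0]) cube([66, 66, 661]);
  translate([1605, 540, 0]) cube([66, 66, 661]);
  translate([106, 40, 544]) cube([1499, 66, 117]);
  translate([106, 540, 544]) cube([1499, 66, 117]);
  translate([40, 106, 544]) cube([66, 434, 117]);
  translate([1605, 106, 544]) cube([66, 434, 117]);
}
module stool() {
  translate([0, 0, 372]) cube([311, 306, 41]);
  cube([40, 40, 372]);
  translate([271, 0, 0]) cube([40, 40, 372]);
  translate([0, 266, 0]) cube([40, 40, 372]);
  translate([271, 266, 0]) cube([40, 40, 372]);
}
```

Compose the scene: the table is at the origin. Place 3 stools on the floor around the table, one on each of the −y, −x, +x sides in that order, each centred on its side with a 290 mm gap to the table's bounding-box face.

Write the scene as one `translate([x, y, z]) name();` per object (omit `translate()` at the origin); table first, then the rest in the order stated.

table();
translate([700, -596, 0]) stool();
translate([-601, 170, 0]) stool();
translate([2001, 170, 0]) stool();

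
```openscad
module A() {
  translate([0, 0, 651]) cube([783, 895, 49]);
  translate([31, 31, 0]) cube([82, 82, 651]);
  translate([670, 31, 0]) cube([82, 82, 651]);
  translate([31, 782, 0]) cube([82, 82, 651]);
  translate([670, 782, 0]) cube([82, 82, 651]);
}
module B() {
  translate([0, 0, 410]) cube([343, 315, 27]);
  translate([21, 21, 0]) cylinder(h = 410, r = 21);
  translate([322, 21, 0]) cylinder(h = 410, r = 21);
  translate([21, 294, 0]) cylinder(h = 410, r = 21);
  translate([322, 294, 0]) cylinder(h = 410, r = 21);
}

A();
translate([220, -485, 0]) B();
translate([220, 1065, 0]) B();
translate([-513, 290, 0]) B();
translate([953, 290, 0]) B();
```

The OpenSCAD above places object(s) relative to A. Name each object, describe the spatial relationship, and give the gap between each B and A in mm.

Each stool's nearest face is 170 mm from the table's bounding box.

A is a table. B is a stool. Four stools sit around the table at the −y, +y, −x, +x sides. The gap between each stool and the table is 170 mm.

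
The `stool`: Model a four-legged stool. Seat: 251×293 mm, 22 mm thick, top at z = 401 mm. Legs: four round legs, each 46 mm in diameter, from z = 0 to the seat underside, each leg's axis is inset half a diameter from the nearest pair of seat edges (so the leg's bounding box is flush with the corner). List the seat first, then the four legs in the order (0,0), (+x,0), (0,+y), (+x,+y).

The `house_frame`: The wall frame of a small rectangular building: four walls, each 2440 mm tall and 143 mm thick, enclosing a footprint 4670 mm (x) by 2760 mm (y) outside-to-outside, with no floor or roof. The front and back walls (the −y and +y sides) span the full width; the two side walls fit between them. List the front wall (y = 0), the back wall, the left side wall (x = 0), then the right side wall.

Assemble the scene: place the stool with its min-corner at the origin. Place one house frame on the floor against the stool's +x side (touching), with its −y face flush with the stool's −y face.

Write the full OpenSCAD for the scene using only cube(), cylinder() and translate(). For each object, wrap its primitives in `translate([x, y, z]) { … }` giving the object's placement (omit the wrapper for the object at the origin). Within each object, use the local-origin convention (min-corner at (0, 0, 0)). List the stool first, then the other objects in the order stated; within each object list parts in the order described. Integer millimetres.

translate([0, 0, 379]) cube([251, 293, 22]);
translate([23, 23, 0]) cylinder(h = 379, r = 23);
translate([228, 23, 0]) cylinder(h = 379, r = 23);
translate([23, 270, 0]) cylinder(h = 379, r = 23);
translate([228, 270, 0]) cylinder(h = 379, r = 23);
translate([251, 0, 0]) {
  cube([4670, 143, 2440]);
  translate([0, 2617, 0]) cube([4670, 143, 2440]);
  translate([0, 143, 0]) cube([143, 2474, 2440]);
  translate([4527, 143, 0]) cube([143, 2474, 2440]);
}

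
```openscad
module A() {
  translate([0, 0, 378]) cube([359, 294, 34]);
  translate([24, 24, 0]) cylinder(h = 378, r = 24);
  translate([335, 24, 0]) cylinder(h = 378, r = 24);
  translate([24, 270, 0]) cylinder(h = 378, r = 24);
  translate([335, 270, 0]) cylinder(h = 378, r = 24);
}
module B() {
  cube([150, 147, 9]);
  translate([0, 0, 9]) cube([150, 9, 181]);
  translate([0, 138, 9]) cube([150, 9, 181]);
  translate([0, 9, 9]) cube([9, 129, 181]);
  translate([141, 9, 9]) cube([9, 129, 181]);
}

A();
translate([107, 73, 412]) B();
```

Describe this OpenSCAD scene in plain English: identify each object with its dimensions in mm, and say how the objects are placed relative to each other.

A is a four-legged stool. The seat is a 359×294×34 mm slab whose top surface is at z = 412 mm; four round legs, each 48 mm in diameter, run from the floor (z = 0) to the underside of the seat, each leg's axis is inset half a diameter from the nearest pair of seat edges (so the leg's bounding box is flush with the corner).

B is an open-topped rectangular box: outside dimensions 150×147×190 mm, with a uniform wall and base thickness of 9 mm. The base is a full 150×147 slab on the floor; four walls sit on top of the base. The front and back walls (the −y and +y sides) span the full width; the two side walls fit between them.

The open box is on top of the stool.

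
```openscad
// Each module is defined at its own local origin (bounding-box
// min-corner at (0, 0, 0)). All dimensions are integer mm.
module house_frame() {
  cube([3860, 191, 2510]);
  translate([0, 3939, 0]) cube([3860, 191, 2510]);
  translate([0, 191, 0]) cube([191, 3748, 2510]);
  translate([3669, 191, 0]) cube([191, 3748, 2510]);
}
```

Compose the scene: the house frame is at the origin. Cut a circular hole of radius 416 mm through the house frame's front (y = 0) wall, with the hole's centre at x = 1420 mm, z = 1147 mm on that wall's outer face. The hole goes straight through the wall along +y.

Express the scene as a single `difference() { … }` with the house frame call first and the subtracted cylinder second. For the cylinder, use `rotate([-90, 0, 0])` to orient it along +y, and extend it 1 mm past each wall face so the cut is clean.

difference() {
  house_frame();
  translate([1420, -1, 1147]) rotate([-90, 0, 0]) cylinder(h = 193, r = 416);
}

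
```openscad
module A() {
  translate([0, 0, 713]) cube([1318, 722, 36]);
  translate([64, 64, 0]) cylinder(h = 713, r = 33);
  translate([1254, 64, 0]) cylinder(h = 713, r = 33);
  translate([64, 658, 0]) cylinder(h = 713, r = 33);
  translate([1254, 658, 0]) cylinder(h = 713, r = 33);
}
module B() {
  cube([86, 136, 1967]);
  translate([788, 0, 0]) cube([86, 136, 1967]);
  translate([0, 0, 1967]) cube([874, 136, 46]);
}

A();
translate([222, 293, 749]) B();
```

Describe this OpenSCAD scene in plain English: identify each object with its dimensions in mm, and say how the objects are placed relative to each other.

A is a table with a 1318×722 mm rectangular top, 36 mm thick, top surface at z = 749 mm, supported by four round legs of 66 mm diameter, each leg's bounding box inset 31 mm from the nearest pair of top edges, running from the floor.

B is a door frame. The clear opening is 702 mm wide and 1967 mm high. Two 86 mm wide jambs, 136 mm deep, stand either side of the opening from the floor to the top of the opening. A 46 mm thick head sits across the top of both jambs, spanning the full outside width of the frame.

The door frame is on top of the table, centred.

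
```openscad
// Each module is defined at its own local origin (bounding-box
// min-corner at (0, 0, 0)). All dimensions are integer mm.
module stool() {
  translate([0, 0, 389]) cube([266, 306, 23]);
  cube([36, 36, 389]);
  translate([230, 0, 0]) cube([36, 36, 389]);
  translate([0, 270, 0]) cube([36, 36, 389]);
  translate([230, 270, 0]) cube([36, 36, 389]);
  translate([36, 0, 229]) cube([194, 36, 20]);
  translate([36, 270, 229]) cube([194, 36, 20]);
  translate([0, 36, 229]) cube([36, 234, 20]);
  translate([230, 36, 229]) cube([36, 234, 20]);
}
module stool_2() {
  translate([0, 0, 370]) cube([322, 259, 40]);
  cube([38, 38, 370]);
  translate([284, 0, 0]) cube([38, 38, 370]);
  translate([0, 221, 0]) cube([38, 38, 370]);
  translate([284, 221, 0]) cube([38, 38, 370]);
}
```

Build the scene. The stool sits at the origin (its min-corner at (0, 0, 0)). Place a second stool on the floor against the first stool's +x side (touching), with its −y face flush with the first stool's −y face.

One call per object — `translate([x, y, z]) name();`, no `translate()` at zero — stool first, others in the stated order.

stool();
translate([266, 0, 0]) stool_2();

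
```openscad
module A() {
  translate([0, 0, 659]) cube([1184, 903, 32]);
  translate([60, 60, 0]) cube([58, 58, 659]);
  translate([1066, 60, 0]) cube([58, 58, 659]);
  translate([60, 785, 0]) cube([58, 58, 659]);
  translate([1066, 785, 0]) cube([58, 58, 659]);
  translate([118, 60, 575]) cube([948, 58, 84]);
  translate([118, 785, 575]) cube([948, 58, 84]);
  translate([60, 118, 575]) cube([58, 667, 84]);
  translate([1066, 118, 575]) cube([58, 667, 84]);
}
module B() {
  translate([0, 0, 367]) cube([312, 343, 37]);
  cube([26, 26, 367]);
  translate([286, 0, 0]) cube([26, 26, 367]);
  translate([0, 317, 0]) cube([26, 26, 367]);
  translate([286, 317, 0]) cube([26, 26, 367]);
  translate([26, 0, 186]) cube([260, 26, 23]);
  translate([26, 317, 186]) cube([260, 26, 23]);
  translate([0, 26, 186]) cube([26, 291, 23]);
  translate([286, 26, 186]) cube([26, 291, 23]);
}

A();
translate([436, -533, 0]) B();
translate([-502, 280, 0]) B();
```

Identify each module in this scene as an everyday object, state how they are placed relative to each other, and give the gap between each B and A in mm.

Each stool's nearest face is 190 mm from the table's bounding box.

A is a table. B is a stool. Two stools sit around the table at the −y, −x sides. The gap between each stool and the table is 190 mm.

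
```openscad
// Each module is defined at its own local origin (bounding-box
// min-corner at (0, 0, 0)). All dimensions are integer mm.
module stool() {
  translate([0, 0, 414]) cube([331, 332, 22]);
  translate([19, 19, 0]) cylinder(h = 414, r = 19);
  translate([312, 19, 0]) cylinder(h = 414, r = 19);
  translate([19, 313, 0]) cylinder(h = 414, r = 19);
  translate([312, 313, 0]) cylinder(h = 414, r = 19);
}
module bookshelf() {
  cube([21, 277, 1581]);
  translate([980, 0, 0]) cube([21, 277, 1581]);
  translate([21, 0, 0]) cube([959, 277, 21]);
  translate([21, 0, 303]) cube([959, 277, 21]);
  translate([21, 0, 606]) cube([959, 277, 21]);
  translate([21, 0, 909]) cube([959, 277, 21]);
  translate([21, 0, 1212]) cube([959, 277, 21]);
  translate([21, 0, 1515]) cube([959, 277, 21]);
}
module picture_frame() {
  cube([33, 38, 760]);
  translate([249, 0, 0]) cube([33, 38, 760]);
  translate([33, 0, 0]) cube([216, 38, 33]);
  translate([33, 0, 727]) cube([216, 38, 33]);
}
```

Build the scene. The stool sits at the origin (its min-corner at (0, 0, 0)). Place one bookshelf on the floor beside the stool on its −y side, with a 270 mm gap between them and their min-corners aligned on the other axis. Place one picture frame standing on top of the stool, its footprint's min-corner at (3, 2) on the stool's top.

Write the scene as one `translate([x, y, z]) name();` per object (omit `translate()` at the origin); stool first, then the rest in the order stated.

stool();
translate([0, -547, 0]) bookshelf();
translate([3, 2, 436]) picture_frame();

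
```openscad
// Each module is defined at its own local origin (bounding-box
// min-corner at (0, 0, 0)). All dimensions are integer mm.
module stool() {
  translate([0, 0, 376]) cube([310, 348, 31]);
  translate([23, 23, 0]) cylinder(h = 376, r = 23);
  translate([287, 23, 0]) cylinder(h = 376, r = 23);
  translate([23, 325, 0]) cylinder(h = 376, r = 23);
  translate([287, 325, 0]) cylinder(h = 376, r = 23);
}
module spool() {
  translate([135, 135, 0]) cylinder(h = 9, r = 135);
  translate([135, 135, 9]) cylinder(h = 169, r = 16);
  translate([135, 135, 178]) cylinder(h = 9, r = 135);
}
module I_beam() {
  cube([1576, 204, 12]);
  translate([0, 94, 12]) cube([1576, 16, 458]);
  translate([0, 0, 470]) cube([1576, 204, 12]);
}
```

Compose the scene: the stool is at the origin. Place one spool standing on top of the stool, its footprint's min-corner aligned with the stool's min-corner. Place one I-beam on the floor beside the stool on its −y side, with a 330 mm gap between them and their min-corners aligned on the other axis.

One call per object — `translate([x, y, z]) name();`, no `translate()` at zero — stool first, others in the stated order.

stool();
translate([0, 0, 407]) spool();
translate([0, -534, 0]) I_beam();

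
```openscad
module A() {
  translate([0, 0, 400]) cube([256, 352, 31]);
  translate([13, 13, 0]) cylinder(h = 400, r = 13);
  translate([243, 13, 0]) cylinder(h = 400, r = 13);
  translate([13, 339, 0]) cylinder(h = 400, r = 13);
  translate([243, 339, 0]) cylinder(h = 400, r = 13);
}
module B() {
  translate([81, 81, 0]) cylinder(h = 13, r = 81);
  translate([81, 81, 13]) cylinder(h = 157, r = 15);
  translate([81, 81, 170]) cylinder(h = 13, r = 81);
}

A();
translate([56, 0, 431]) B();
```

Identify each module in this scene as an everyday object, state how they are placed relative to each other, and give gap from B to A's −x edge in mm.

The spool's min-x is at 56; the stool's min-x is 0; gap = 56 mm.

A is a stool. B is a spool. The spool is on top of the stool. The gap from the spool to the stool's −x edge is 56 mm.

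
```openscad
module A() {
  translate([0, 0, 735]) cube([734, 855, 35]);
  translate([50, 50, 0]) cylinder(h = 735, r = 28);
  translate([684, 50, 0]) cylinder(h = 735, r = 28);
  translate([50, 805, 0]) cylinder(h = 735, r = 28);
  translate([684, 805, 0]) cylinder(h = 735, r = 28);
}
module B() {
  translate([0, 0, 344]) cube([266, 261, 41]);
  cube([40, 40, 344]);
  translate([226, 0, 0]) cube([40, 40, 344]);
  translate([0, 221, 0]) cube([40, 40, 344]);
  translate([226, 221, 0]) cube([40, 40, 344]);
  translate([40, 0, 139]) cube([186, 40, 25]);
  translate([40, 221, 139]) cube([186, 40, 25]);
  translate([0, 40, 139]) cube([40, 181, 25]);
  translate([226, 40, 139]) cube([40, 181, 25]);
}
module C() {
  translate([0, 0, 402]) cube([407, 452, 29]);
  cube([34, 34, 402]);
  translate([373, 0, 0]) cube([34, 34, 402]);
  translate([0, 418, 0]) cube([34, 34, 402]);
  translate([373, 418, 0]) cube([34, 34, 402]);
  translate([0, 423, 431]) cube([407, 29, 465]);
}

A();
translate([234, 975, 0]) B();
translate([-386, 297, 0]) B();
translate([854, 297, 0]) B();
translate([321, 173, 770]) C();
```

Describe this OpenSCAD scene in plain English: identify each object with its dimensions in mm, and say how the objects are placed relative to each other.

A is a table with a 734×855 mm rectangular top, 35 mm thick, top surface at z = 770 mm, supported by four round legs of 56 mm diameter, each leg's bounding box inset 22 mm from the nearest pair of top edges, running from the floor.

B is a simple wooden stool: a rectangular seat 266 mm (x) by 261 mm (y), 41 mm thick, top face at z = 385 mm, on four square legs, each 40×40 mm in cross-section. The legs rest on z = 0, each flush with a corner of the seat. Four stretchers, 40 mm wide and 25 mm tall, connect adjacent legs with their undersides at z = 139 mm, each running between the inner faces of the legs it joins and aligned with the legs' outer faces on the other axis.

C is a chair: 407×452 mm seat, 29 mm thick, top at z = 431 mm, on four 34 mm square corner legs flush with the seat edges. A 29 mm thick backrest slab spans the full seat width, extending 465 mm above the seat top, its back face flush with the seat's +y edge.

Three stools sit around the table at the +y, −x, +x sides. The chair is on top of the table.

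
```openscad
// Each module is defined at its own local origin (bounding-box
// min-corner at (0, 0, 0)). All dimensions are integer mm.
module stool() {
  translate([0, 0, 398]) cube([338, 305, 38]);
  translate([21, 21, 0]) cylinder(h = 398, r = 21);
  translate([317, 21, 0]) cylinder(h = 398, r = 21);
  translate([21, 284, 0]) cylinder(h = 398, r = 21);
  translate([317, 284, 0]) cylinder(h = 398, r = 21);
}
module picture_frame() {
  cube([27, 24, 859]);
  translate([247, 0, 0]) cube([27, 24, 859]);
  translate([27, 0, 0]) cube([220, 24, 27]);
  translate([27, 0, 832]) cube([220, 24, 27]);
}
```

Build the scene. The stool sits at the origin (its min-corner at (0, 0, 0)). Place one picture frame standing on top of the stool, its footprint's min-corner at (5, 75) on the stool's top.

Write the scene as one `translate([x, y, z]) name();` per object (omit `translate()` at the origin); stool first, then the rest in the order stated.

stool();
translate([5, 75, 436]) picture_frame();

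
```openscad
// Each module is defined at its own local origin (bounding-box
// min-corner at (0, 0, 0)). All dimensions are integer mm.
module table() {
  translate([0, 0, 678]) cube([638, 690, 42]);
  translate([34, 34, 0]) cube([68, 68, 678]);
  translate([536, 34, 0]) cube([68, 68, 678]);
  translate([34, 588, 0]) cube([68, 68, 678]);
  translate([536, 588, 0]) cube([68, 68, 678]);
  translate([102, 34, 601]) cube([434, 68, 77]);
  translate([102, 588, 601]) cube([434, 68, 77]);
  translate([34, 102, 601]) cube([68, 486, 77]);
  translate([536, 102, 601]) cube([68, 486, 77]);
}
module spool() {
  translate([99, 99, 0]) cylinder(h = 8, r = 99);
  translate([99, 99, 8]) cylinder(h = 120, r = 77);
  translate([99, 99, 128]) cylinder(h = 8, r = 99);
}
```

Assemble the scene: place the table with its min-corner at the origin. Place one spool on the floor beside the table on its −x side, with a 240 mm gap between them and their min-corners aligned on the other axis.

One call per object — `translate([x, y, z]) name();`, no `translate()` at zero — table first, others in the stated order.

table();
translate([-438, 0, 0]) spool();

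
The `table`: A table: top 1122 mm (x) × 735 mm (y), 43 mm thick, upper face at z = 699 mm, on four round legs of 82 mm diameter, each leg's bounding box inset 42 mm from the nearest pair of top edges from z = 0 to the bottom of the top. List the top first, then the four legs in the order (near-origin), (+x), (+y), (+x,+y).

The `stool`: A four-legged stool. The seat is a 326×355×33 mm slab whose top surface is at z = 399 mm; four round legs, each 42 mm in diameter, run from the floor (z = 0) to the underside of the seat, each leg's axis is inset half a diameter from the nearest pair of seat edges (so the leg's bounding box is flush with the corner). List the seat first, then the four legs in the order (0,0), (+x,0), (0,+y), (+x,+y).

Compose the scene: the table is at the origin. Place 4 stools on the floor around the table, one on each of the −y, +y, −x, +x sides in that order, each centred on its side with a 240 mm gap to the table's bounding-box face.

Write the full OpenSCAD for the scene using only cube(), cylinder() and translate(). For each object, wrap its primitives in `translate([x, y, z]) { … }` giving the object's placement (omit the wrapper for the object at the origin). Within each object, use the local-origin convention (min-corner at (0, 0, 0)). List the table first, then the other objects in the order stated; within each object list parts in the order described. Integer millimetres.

translate([0, 0, 656]) cube([1122, 735, 43]);
translate([83, 83, 0]) cylinder(h = 656, r = 41);
translate([1039, 83, 0]) cylinder(h = 656, r = 41);
translate([83, 652, 0]) cylinder(h = 656, r = 41);
translate([1039, 652, 0]) cylinder(h = 656, r = 41);
translate([398, -595, 0]) {
  translate([0, 0, 366]) cube([326, 355, 33]);
  translate([21, 21, 0]) cylinder(h = 366, r = 21);
  translate([305, 21, 0]) cylinder(h = 366, r = 21);
  translate([21, 334, 0]) cylinder(h = 366, r = 21);
  translate([305, 334, 0]) cylinder(h = 366, r = 21);
}
translate([398, 975, 0]) {
  translate([0, 0, 366]) cube([326, 355, 33]);
  translate([21, 21, 0]) cylinder(h = 366, r = 21);
  translate([305, 21, 0]) cylinder(h = 366, r = 21);
  translate([21, 334, 0]) cylinder(h = 366, r = 21);
  translate([305, 334, 0]) cylinder(h = 366, r = 21);
}
translate([-566, 190, 0]) {
  translate([0, 0, 366]) cube([326, 355, 33]);
  translate([21, 21, 0]) cylinder(h = 366, r = 21);
  translate([305, 21, 0]) cylinder(h = 366, r = 21);
  translate([21, 334, 0]) cylinder(h = 366, r = 21);
  translate([305, 334, 0]) cylinder(h = 366, r = 21);
}
translate([1362, 190, 0]) {
  translate([0, 0, 366]) cube([326, 355, 33]);
  translate([21, 21, 0]) cylinder(h = 366, r = 21);
  translate([305, 21, 0]) cylinder(h = 366, r = 21);
  translate([21, 334, 0]) cylinder(h = 366, r = 21);
  translate([305, 334, 0]) cylinder(h = 366, r = 21);
}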